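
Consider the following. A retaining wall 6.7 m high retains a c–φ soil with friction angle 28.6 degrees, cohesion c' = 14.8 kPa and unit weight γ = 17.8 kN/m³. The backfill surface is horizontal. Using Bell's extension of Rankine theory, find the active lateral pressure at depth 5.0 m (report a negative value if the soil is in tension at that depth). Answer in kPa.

13.8 kPa

K_a = (1 − sin φ)/(1 + sin φ) = 0.3525.
σ_a = K_a γ z − 2c√K_a = 0.3525×17.8×5.0 − 2×14.8×0.5938 = 13.80 kPa.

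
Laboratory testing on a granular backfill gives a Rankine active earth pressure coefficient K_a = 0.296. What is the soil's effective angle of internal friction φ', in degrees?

K_a = tan²(45° − φ/2) ⇒ 45° − φ/2 = arctan(√0.296) = 28.55°.
φ = 2(45° − 28.55°) = 32.90°.

32.9°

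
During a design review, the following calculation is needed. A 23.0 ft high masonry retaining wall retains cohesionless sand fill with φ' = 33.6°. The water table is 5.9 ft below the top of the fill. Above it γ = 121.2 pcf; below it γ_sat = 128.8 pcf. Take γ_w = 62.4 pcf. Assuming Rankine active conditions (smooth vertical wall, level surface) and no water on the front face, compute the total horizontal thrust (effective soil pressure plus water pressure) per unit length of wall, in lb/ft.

16000 lb/ft

K_a = tan²(45° − φ/2) = 0.2875.
γ' = 128.8 − 62.4 = 66.40 pcf. Depth below WT = 17.1 ft.
σ'_h at WT = K_a γ d_w = 205.6 psf; at base = 205.6 + K_a γ' × 17.1 = 532.0 psf.
P₁ (0–5.9 ft) = ½×205.6×5.9 = 606.5. P₂ (5.9–23.0 ft) = ½(205.6+532.0)×17.1 = 6307.
P_w = ½ γ_w h₂² = 0.5×62.4×17.1² = 9123. Total = 606.5+6307+9123 = 16040 lb/ft.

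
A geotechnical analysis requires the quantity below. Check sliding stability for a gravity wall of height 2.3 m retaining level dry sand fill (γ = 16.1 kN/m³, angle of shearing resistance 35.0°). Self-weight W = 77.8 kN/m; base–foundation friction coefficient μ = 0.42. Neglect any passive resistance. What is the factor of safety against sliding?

2.83

K_a = tan²(45° − 35.0°/2) = 0.2710.
P_a = ½K_aγH² = 0.5×0.2710×16.1×2.3² = 11.54 kN/m, acting at H/3 = 0.7667 m above the base.
FS_sliding = μW / P_a = 0.42×77.8 / 11.54 = 2.832.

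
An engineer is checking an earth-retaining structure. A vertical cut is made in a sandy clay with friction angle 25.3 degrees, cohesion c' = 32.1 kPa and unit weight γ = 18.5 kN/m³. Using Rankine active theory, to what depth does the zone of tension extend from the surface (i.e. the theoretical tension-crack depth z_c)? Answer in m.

K_a = tan²(45° − 25.3°/2) = 0.4012; √K_a = 0.6334.
The active pressure is zero where K_a γ z = 2c√K_a, so z_c = 2c/(γ√K_a) = 2×32.1/(18.5×0.6334) = 5.479 m.

5.48 m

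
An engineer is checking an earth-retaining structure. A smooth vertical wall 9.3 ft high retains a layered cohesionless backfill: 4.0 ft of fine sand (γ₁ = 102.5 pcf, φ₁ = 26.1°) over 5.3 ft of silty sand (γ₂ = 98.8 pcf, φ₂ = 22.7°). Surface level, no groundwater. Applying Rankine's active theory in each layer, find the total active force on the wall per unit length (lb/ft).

1900 lb/ft

K_a1 = tan²(45°−26.1°/2) = 0.3889; K_a2 = tan²(45°−22.7°/2) = 0.4431.
Layer 1: σ at base = K_a1 γ₁ h₁ = 159.5 psf; P₁ = ½×159.5×4.0 = 318.9.
Layer 2: σ_v at top = γ₁h₁ = 410.0; σ_h top = K_a2×410.0 = 181.7; σ_h base = K_a2×(410.0+98.8×5.3) = 413.7.
P₂ = ½(181.7+413.7)×5.3 = 1578. Total P_a = 318.9+1578 = 1897 lb/ft.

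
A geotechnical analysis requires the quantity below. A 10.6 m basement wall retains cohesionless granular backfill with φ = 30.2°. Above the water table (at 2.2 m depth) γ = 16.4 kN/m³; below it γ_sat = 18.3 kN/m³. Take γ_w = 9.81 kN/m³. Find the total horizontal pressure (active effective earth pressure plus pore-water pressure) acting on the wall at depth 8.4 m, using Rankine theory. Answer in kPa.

K_a = (1 − sin φ)/(1 + sin φ) = 0.3307.
γ' = 18.3 − 9.81 = 8.490 kN/m³.
Effective vertical stress at 8.4 m: σ'_v = 16.4×2.2 + 8.490×6.20 = 88.72 kPa.
σ'_h = K_a σ'_v = 0.3307 × 88.72 = 29.33 kPa; u = γ_w × 6.20 = 60.82 kPa.
Total σ_h = 29.33 + 60.82 = 90.16 kPa.

90.2 kPa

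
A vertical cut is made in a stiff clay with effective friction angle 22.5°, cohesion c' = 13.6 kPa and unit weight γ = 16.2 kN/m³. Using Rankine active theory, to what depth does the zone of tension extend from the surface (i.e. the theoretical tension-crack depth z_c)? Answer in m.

K_a = tan²(45° − 22.5°/2) = 0.4465; √K_a = 0.6682.
The active pressure is zero where K_a γ z = 2c√K_a, so z_c = 2c/(γ√K_a) = 2×13.6/(16.2×0.6682) = 2.513 m.

2.51 m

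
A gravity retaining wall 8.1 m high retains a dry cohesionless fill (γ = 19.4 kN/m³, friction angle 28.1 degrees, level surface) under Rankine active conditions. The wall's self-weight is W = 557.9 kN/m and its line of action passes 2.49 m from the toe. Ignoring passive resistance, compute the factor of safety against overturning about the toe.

K_a = tan²(45° − 28.1°/2) = 0.3596.
P_a = ½K_aγH² = 0.5×0.3596×19.4×8.1² = 228.9 kN/m, acting at H/3 = 2.700 m above the base.
Overturning moment M_o = P_a × H/3 = 228.9 × 2.700 = 617.9.
Resisting moment M_r = W × 2.49 = 557.9 × 2.49 = 1389.
FS_overturning = M_r/M_o = 1389/617.9 = 2.248.

2.25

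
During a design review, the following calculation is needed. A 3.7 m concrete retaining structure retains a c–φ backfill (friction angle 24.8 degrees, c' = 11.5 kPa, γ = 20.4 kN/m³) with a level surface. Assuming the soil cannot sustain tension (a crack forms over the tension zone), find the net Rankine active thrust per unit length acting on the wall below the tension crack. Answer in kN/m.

K_a = 0.4090; √K_a = 0.6395.
Tension-crack depth z_c = 2c/(γ√K_a) = 2×11.5/(20.4×0.6395) = 1.763 m.
σ_a at base = K_a γ H − 2c√K_a = 0.4090×20.4×3.7 − 2×11.5×0.6395 = 16.16 kPa.
P_a = ½ × 16.16 × (H − z_c) = 0.5×16.16×1.937 = 15.65 kN/m.

15.7 kN/m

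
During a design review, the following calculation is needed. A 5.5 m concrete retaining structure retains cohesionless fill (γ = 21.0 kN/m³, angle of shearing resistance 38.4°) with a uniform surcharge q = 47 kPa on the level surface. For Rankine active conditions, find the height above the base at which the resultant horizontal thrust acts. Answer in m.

K_a = 0.2337.
Triangular part P₁ = ½K_aγH² = 74.23 at H/3 = 1.833 m; rectangular part P₂ = K_a q H = 60.41 at H/2 = 2.750 m.
ȳ = (P₁·1.833 + P₂·2.750)/(P₁+P₂) = 2.245 m.

2.24 m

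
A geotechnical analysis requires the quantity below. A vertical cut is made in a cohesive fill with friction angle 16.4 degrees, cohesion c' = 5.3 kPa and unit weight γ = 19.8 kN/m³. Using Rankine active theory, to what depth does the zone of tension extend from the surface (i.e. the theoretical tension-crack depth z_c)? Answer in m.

K_a = tan²(45° − 16.4°/2) = 0.5596; √K_a = 0.7481.
The active pressure is zero where K_a γ z = 2c√K_a, so z_c = 2c/(γ√K_a) = 2×5.3/(19.8×0.7481) = 0.7156 m.

0.716 m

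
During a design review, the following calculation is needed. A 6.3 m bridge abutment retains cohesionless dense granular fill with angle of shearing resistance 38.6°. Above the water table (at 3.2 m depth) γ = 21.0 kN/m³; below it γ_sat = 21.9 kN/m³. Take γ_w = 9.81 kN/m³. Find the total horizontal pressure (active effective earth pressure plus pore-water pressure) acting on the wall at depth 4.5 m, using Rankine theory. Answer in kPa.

32.0 kPa

K_a = (1 − sin φ)/(1 + sin φ) = 0.2316.
γ' = 21.9 − 9.81 = 12.09 kN/m³.
Effective vertical stress at 4.5 m: σ'_v = 21.0×3.2 + 12.09×1.30 = 82.92 kPa.
σ'_h = K_a σ'_v = 0.2316 × 82.92 = 19.21 kPa; u = γ_w × 1.30 = 12.75 kPa.
Total σ_h = 19.21 + 12.75 = 31.96 kPa.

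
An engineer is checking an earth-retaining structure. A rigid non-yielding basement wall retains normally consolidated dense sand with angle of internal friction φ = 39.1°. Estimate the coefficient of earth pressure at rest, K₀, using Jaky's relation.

K₀ = 1 − sin φ' = 1 − sin 39.1° = 0.3693.

0.369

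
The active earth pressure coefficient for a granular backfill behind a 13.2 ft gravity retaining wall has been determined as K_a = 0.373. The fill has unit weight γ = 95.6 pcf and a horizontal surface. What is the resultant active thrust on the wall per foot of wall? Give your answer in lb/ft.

3110 lb/ft

P = ½ K_a γ H² = 0.5 × 0.373 × 95.6 × 13.2² = 3107 lb/ft.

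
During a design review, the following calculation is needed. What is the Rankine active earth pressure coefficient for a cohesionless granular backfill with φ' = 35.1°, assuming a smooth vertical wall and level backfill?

0.270

K_a = tan²(45° − φ/2) = tan²(27.45°) = 0.2698.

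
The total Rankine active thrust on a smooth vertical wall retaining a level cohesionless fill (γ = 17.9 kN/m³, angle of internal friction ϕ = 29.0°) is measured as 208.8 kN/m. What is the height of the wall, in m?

8.20 m

K_a = 0.3470. P_a = ½ K_a γ H² ⇒ H = √(2P_a/(K_a γ)).
H = √(2×208.8/(0.3470×17.9)) = 8.200 m.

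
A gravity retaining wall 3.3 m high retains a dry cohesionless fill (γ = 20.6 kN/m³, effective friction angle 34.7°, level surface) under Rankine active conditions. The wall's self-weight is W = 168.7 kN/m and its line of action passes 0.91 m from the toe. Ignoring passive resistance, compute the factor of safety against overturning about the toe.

K_a = tan²(45° − 34.7°/2) = 0.2745.
P_a = ½K_aγH² = 0.5×0.2745×20.6×3.3² = 30.79 kN/m, acting at H/3 = 1.100 m above the base.
Overturning moment M_o = P_a × H/3 = 30.79 × 1.100 = 33.87.
Resisting moment M_r = W × 0.91 = 168.7 × 0.91 = 153.5.
FS_overturning = M_r/M_o = 153.5/33.87 = 4.533.

4.53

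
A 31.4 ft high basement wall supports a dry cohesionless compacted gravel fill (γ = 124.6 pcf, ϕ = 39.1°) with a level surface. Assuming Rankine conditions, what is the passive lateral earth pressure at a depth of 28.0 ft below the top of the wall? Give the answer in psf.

K_p = (1 + sin φ)/(1 − sin φ) = 4.415.
σ_h = K_p γ z = 4.415 × 124.6 × 28.0 = 15400 psf.

15400 psf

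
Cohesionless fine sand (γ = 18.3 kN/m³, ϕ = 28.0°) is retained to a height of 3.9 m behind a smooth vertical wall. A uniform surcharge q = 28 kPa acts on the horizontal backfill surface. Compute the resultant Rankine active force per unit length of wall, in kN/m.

K_a = tan²(45° − φ/2) = 0.3610.
Soil triangle: ½ K_a γ H² = 0.5×0.3610×18.3×3.9² = 50.25 kN/m.
Surcharge rectangle: K_a q H = 0.3610×28×3.9 = 39.42 kN/m.
Total = 50.25 + 39.42 = 89.67 kN/m.

89.7 kN/m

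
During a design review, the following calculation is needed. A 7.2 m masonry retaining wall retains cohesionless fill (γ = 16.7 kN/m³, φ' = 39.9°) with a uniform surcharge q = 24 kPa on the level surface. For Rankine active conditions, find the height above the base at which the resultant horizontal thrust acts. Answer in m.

2.74 m

K_a = 0.2184.
Triangular part P₁ = ½K_aγH² = 94.55 at H/3 = 2.400 m; rectangular part P₂ = K_a q H = 37.75 at H/2 = 3.600 m.
ȳ = (P₁·2.400 + P₂·3.600)/(P₁+P₂) = 2.742 m.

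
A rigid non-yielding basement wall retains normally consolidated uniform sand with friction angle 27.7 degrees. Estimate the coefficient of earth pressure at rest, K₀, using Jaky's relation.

0.535

K₀ = 1 − sin φ' = 1 − sin 27.7° = 0.5352.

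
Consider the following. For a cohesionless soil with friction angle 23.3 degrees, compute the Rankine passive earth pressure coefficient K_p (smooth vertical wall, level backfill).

K_p = (1 + sin φ)/(1 − sin φ) = tan²(45° + 23.3°/2) = 2.309.

2.31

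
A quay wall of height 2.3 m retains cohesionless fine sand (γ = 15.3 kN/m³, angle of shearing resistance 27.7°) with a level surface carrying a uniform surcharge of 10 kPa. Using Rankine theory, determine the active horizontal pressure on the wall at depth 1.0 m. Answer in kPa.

9.24 kPa

K_a = (1 − sin φ)/(1 + sin φ) = 0.3653.
σ_v = γz + q = 15.3 × 1.0 + 10 = 25.30 kPa.
σ_h = K_a σ_v = 0.3653 × 25.30 = 9.243 kPa.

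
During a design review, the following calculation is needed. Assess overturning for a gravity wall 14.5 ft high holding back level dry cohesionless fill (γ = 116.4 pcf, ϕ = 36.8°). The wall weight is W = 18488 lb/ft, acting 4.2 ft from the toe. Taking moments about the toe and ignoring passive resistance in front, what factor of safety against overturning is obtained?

K_a = tan²(45° − 36.8°/2) = 0.2508.
P_a = ½K_aγH² = 0.5×0.2508×116.4×14.5² = 3068 lb/ft, acting at H/3 = 4.833 ft above the base.
Overturning moment M_o = P_a × H/3 = 3068 × 4.833 = 14830.
Resisting moment M_r = W × 4.2 = 18488 × 4.2 = 77650.
FS_overturning = M_r/M_o = 77650/14830 = 5.236.

5.24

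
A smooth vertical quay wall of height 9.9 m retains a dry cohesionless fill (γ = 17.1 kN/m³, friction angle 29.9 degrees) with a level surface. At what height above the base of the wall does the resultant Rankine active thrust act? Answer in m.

3.30 m

K_a = 0.3347.
The pressure distribution is triangular, so the resultant acts at H/3 above the base = 9.9/3 = 3.300 m.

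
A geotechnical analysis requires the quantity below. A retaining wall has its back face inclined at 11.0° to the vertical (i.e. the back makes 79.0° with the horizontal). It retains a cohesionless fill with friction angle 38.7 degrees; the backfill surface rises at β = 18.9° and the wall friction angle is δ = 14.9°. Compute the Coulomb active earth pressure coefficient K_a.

K_a = sin²(α+φ) / [sin²α · sin(α−δ) · (1 + √{sin(φ+δ)sin(φ−β) / (sin(α−δ)sin(α+β))})²].
With α = 79.0°, φ = 38.7°, δ = 14.9°, β = 18.9°: K_a = 0.3749.

0.375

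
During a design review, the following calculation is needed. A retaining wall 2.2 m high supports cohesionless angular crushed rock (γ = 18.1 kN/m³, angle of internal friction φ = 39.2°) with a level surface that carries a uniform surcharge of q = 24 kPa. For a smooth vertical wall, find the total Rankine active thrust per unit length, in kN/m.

K_a = tan²(45° − φ/2) = 0.2255.
Soil triangle: ½ K_a γ H² = 0.5×0.2255×18.1×2.2² = 9.876 kN/m.
Surcharge rectangle: K_a q H = 0.2255×24×2.2 = 11.90 kN/m.
Total = 9.876 + 11.90 = 21.78 kN/m.

21.8 kN/m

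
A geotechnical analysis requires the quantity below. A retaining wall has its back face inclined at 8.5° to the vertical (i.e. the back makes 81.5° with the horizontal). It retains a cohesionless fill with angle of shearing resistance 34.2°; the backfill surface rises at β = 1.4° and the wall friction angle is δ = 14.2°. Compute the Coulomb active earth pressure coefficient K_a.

K_a = sin²(α+φ) / [sin²α · sin(α−δ) · (1 + √{sin(φ+δ)sin(φ−β) / (sin(α−δ)sin(α+β))})²].
With α = 81.5°, φ = 34.2°, δ = 14.2°, β = 1.4°: K_a = 0.3245.

0.324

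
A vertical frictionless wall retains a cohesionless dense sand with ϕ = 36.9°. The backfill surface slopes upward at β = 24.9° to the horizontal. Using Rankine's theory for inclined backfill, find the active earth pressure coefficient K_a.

K_a = cos β · (cos β − √(cos²β − cos²φ)) / (cos β + √(cos²β − cos²φ)).
cos β = 0.9070, cos φ = 0.7997, √(cos²β − cos²φ) = 0.4281.
K_a = 0.9070 × (0.9070 − 0.4281)/(0.9070 + 0.4281) = 0.3254.

0.325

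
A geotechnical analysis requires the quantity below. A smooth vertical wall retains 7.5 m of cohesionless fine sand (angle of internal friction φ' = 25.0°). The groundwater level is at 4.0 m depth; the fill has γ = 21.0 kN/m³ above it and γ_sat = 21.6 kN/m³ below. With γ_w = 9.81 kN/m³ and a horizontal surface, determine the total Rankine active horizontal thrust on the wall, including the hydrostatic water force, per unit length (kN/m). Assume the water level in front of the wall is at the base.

K_a = tan²(45° − φ/2) = 0.4059.
γ' = 21.6 − 9.81 = 11.79 kN/m³. Depth below WT = 3.5 m.
σ'_h at WT = K_a γ d_w = 34.09 kPa; at base = 34.09 + K_a γ' × 3.5 = 50.84 kPa.
P₁ (0–4.0 m) = ½×34.09×4.0 = 68.18. P₂ (4.0–7.5 m) = ½(34.09+50.84)×3.5 = 148.6.
P_w = ½ γ_w h₂² = 0.5×9.81×3.5² = 60.09. Total = 68.18+148.6+60.09 = 276.9 kN/m.

277 kN/m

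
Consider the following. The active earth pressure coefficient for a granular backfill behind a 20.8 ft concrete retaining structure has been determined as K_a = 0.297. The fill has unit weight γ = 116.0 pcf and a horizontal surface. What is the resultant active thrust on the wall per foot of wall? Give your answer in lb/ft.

P = ½ K_a γ H² = 0.5 × 0.297 × 116.0 × 20.8² = 7453 lb/ft.

7450 lb/ft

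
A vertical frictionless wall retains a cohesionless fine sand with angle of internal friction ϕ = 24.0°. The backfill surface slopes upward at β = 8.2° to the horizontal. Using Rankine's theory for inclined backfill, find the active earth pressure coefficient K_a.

K_a = cos β · (cos β − √(cos²β − cos²φ)) / (cos β + √(cos²β − cos²φ)).
cos β = 0.9898, cos φ = 0.9135, √(cos²β − cos²φ) = 0.3809.
K_a = 0.9898 × (0.9898 − 0.3809)/(0.9898 + 0.3809) = 0.4397.

0.440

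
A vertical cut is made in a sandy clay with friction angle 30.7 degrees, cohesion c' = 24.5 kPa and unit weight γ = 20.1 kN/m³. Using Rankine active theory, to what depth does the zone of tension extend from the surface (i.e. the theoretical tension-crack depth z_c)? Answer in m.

K_a = tan²(45° − 30.7°/2) = 0.3240; √K_a = 0.5692.
The active pressure is zero where K_a γ z = 2c√K_a, so z_c = 2c/(γ√K_a) = 2×24.5/(20.1×0.5692) = 4.283 m.

4.28 m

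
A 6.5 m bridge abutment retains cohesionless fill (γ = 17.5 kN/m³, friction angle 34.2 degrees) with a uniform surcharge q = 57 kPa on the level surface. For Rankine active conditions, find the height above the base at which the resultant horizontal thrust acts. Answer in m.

2.71 m

K_a = 0.2803.
Triangular part P₁ = ½K_aγH² = 103.6 at H/3 = 2.167 m; rectangular part P₂ = K_a q H = 103.9 at H/2 = 3.250 m.
ȳ = (P₁·2.167 + P₂·3.250)/(P₁+P₂) = 2.709 m.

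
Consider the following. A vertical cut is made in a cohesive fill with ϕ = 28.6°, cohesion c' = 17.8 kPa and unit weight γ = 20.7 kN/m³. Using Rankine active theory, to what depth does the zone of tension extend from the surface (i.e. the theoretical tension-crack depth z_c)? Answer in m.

2.90 m

K_a = tan²(45° − 28.6°/2) = 0.3525; √K_a = 0.5938.
The active pressure is zero where K_a γ z = 2c√K_a, so z_c = 2c/(γ√K_a) = 2×17.8/(20.7×0.5938) = 2.896 m.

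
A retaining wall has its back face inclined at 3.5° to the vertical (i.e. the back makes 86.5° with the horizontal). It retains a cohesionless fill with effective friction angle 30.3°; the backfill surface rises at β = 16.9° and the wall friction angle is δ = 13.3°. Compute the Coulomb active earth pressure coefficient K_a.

K_a = sin²(α+φ) / [sin²α · sin(α−δ) · (1 + √{sin(φ+δ)sin(φ−β) / (sin(α−δ)sin(α+β))})²].
With α = 86.5°, φ = 30.3°, δ = 13.3°, β = 16.9°: K_a = 0.4176.

0.418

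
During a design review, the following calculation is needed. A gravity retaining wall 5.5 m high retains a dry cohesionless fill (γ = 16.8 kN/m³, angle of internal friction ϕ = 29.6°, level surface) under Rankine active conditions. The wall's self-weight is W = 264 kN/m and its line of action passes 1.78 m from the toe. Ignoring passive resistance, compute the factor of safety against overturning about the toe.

K_a = tan²(45° − 29.6°/2) = 0.3387.
P_a = ½K_aγH² = 0.5×0.3387×16.8×5.5² = 86.07 kN/m, acting at H/3 = 1.833 m above the base.
Overturning moment M_o = P_a × H/3 = 86.07 × 1.833 = 157.8.
Resisting moment M_r = W × 1.78 = 264 × 1.78 = 469.9.
FS_overturning = M_r/M_o = 469.9/157.8 = 2.978.

2.98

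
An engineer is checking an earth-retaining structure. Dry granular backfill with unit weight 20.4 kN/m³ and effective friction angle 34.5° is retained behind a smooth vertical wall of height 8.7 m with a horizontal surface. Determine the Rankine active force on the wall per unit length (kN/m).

K_a = tan²(45° − φ/2) = 0.2768.
P_a = ½ K_a γ H² = 0.5 × 0.2768 × 20.4 × 8.7² = 213.7 kN/m.

214 kN/m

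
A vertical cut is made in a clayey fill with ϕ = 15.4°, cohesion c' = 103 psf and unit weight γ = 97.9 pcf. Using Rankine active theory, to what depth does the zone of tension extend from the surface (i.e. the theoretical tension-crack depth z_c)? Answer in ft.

K_a = tan²(45° − 15.4°/2) = 0.5803; √K_a = 0.7618.
The active pressure is zero where K_a γ z = 2c√K_a, so z_c = 2c/(γ√K_a) = 2×103/(97.9×0.7618) = 2.762 ft.

2.76 ft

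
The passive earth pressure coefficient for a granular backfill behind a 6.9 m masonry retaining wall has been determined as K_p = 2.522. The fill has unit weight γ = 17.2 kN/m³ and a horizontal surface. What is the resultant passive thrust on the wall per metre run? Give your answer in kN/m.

P = ½ K_p γ H² = 0.5 × 2.522 × 17.2 × 6.9² = 1033 kN/m.

1030 kN/m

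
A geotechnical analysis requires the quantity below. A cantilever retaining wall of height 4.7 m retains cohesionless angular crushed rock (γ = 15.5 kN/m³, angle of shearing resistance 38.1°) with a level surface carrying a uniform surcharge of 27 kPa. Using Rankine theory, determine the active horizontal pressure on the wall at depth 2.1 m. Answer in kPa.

K_a = (1 − sin φ)/(1 + sin φ) = 0.2368.
σ_v = γz + q = 15.5 × 2.1 + 27 = 59.55 kPa.
σ_h = K_a σ_v = 0.2368 × 59.55 = 14.10 kPa.

14.1 kPa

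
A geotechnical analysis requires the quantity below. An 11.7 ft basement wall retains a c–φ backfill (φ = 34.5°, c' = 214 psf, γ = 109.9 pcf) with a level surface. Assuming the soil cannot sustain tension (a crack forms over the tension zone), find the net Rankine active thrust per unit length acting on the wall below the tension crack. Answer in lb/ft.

281 lb/ft

K_a = 0.2768; √K_a = 0.5261.
Tension-crack depth z_c = 2c/(γ√K_a) = 2×214/(109.9×0.5261) = 7.402 ft.
σ_a at base = K_a γ H − 2c√K_a = 0.2768×109.9×11.7 − 2×214×0.5261 = 130.7 psf.
P_a = ½ × 130.7 × (H − z_c) = 0.5×130.7×4.298 = 281.0 lb/ft.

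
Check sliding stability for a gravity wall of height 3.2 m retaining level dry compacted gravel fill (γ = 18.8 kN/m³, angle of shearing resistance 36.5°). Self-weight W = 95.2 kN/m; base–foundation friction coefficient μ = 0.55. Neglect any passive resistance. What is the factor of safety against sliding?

2.14

K_a = tan²(45° − 36.5°/2) = 0.2541.
P_a = ½K_aγH² = 0.5×0.2541×18.8×3.2² = 24.45 kN/m, acting at H/3 = 1.067 m above the base.
FS_sliding = μW / P_a = 0.55×95.2 / 24.45 = 2.141.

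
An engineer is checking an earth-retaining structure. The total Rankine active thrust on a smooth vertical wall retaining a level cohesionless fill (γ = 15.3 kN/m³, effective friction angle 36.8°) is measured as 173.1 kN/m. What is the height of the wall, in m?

K_a = 0.2508. P_a = ½ K_a γ H² ⇒ H = √(2P_a/(K_a γ)).
H = √(2×173.1/(0.2508×15.3)) = 9.499 m.

9.50 m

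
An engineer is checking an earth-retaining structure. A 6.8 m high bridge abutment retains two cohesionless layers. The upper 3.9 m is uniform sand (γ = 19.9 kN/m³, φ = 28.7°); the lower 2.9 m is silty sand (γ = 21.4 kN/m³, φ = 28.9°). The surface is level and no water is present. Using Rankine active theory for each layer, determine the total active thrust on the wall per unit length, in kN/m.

K_a1 = tan²(45°−28.7°/2) = 0.3511; K_a2 = tan²(45°−28.9°/2) = 0.3484.
Layer 1: σ at base = K_a1 γ₁ h₁ = 27.25 kPa; P₁ = ½×27.25×3.9 = 53.14.
Layer 2: σ_v at top = γ₁h₁ = 77.61; σ_h top = K_a2×77.61 = 27.04; σ_h base = K_a2×(77.61+21.4×2.9) = 48.66.
P₂ = ½(27.04+48.66)×2.9 = 109.8. Total P_a = 53.14+109.8 = 162.9 kN/m.

163 kN/m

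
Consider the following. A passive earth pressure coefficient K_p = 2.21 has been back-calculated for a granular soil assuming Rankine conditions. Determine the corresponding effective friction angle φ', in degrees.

K_p = (1+sin φ)/(1−sin φ) ⇒ sin φ = (K_p − 1)/(K_p + 1) = 0.3769.
φ = arcsin(0.3769) = 22.14°.

22.1°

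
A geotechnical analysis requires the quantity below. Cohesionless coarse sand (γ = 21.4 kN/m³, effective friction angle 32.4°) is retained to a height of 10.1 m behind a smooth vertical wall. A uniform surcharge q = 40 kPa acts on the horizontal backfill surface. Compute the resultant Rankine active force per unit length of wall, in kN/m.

K_a = tan²(45° − φ/2) = 0.3022.
Soil triangle: ½ K_a γ H² = 0.5×0.3022×21.4×10.1² = 329.9 kN/m.
Surcharge rectangle: K_a q H = 0.3022×40×10.1 = 122.1 kN/m.
Total = 329.9 + 122.1 = 452.0 kN/m.

452 kN/m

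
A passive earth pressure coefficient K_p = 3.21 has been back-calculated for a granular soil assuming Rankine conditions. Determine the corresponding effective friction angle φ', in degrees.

K_p = (1+sin φ)/(1−sin φ) ⇒ sin φ = (K_p − 1)/(K_p + 1) = 0.5249.
φ = arcsin(0.5249) = 31.66°.

31.7°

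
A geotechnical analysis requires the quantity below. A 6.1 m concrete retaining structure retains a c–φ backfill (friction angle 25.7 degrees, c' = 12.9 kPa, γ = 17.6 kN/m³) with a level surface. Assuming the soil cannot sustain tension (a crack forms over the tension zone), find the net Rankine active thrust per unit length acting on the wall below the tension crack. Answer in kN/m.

49.3 kN/m

K_a = 0.3950; √K_a = 0.6285.
Tension-crack depth z_c = 2c/(γ√K_a) = 2×12.9/(17.6×0.6285) = 2.332 m.
σ_a at base = K_a γ H − 2c√K_a = 0.3950×17.6×6.1 − 2×12.9×0.6285 = 26.19 kPa.
P_a = ½ × 26.19 × (H − z_c) = 0.5×26.19×3.768 = 49.35 kN/m.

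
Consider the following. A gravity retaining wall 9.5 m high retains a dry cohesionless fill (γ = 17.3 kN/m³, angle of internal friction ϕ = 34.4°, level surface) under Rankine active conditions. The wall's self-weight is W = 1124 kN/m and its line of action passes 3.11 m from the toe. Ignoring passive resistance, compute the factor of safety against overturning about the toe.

5.09

K_a = tan²(45° − 34.4°/2) = 0.2780.
P_a = ½K_aγH² = 0.5×0.2780×17.3×9.5² = 217.0 kN/m, acting at H/3 = 3.167 m above the base.
Overturning moment M_o = P_a × H/3 = 217.0 × 3.167 = 687.2.
Resisting moment M_r = W × 3.11 = 1124 × 3.11 = 3496.
FS_overturning = M_r/M_o = 3496/687.2 = 5.087.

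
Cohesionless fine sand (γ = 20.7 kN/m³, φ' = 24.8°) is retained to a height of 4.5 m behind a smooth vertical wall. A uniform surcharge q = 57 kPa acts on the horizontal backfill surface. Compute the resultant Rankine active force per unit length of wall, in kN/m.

191 kN/m

K_a = tan²(45° − φ/2) = 0.4090.
Soil triangle: ½ K_a γ H² = 0.5×0.4090×20.7×4.5² = 85.72 kN/m.
Surcharge rectangle: K_a q H = 0.4090×57×4.5 = 104.9 kN/m.
Total = 85.72 + 104.9 = 190.6 kN/m.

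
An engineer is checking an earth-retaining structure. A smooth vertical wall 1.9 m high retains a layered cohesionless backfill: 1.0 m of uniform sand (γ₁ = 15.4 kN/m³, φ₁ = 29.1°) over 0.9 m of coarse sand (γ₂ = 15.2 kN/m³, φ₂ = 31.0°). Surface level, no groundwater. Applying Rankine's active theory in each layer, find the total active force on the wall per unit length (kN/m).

9.07 kN/m

K_a1 = tan²(45°−29.1°/2) = 0.3456; K_a2 = tan²(45°−31.0°/2) = 0.3201.
Layer 1: σ at base = K_a1 γ₁ h₁ = 5.322 kPa; P₁ = ½×5.322×1.0 = 2.661.
Layer 2: σ_v at top = γ₁h₁ = 15.40; σ_h top = K_a2×15.40 = 4.930; σ_h base = K_a2×(15.40+15.2×0.9) = 9.308.
P₂ = ½(4.930+9.308)×0.9 = 6.407. Total P_a = 2.661+6.407 = 9.068 kN/m.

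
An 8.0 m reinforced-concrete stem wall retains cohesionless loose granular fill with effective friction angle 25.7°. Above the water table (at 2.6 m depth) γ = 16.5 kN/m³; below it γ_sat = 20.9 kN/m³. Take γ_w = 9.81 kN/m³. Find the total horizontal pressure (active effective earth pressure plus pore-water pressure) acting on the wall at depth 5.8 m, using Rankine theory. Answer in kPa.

K_a = (1 − sin φ)/(1 + sin φ) = 0.3950.
γ' = 20.9 − 9.81 = 11.09 kN/m³.
Effective vertical stress at 5.8 m: σ'_v = 16.5×2.6 + 11.09×3.20 = 78.39 kPa.
σ'_h = K_a σ'_v = 0.3950 × 78.39 = 30.97 kPa; u = γ_w × 3.20 = 31.39 kPa.
Total σ_h = 30.97 + 31.39 = 62.36 kPa.

62.4 kPa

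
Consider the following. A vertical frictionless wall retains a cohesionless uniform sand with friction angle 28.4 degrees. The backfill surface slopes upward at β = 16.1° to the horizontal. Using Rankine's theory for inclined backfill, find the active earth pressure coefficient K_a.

0.410

K_a = cos β · (cos β − √(cos²β − cos²φ)) / (cos β + √(cos²β − cos²φ)).
cos β = 0.9608, cos φ = 0.8796, √(cos²β − cos²φ) = 0.3864.
K_a = 0.9608 × (0.9608 − 0.3864)/(0.9608 + 0.3864) = 0.4096.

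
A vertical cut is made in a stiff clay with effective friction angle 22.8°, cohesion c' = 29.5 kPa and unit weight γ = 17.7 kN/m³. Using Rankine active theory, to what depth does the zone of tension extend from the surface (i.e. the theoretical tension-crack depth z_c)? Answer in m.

5.02 m

K_a = tan²(45° − 22.8°/2) = 0.4414; √K_a = 0.6644.
The active pressure is zero where K_a γ z = 2c√K_a, so z_c = 2c/(γ√K_a) = 2×29.5/(17.7×0.6644) = 5.017 m.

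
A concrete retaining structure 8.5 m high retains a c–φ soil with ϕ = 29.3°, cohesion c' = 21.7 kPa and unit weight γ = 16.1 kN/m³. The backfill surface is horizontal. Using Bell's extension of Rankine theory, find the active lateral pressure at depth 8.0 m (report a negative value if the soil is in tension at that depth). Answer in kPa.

K_a = (1 − sin φ)/(1 + sin φ) = 0.3428.
σ_a = K_a γ z − 2c√K_a = 0.3428×16.1×8.0 − 2×21.7×0.5855 = 18.75 kPa.

18.7 kPa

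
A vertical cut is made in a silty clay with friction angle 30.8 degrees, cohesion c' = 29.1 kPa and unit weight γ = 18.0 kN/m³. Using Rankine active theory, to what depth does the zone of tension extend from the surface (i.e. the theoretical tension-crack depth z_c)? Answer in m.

5.69 m

K_a = tan²(45° − 30.8°/2) = 0.3227; √K_a = 0.5681.
The active pressure is zero where K_a γ z = 2c√K_a, so z_c = 2c/(γ√K_a) = 2×29.1/(18.0×0.5681) = 5.692 m.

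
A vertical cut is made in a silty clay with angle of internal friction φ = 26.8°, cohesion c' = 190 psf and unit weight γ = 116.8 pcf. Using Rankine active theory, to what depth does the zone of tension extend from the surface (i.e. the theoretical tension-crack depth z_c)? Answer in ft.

K_a = tan²(45° − 26.8°/2) = 0.3785; √K_a = 0.6152.
The active pressure is zero where K_a γ z = 2c√K_a, so z_c = 2c/(γ√K_a) = 2×190/(116.8×0.6152) = 5.288 ft.

5.29 ft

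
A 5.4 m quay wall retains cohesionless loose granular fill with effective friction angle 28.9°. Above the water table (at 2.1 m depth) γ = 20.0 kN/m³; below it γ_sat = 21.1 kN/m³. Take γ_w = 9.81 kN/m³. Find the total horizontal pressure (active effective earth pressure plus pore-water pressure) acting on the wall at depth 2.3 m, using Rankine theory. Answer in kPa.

K_a = (1 − sin φ)/(1 + sin φ) = 0.3484.
γ' = 21.1 − 9.81 = 11.29 kN/m³.
Effective vertical stress at 2.3 m: σ'_v = 20.0×2.1 + 11.29×0.200 = 44.26 kPa.
σ'_h = K_a σ'_v = 0.3484 × 44.26 = 15.42 kPa; u = γ_w × 0.200 = 1.962 kPa.
Total σ_h = 15.42 + 1.962 = 17.38 kPa.

17.4 kPa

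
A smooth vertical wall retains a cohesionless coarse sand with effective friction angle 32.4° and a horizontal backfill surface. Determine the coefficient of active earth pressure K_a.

K_a = tan²(45° − φ/2) = tan²(28.80°) = 0.3022.

0.302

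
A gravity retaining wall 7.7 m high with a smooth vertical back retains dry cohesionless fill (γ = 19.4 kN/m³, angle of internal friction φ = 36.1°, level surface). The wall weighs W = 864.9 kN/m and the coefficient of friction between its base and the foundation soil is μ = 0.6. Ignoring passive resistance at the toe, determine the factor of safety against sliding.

K_a = tan²(45° − 36.1°/2) = 0.2585.
P_a = ½K_aγH² = 0.5×0.2585×19.4×7.7² = 148.7 kN/m, acting at H/3 = 2.567 m above the base.
FS_sliding = μW / P_a = 0.6×864.9 / 148.7 = 3.491.

3.49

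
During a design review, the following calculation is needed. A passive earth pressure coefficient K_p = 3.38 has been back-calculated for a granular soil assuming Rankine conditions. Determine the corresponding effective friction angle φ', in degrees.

32.9°

K_p = (1+sin φ)/(1−sin φ) ⇒ sin φ = (K_p − 1)/(K_p + 1) = 0.5434.
φ = arcsin(0.5434) = 32.91°.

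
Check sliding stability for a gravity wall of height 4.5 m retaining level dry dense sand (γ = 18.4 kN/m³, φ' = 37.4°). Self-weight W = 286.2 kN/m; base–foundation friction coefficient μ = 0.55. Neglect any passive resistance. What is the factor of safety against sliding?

3.46

K_a = tan²(45° − 37.4°/2) = 0.2443.
P_a = ½K_aγH² = 0.5×0.2443×18.4×4.5² = 45.51 kN/m, acting at H/3 = 1.500 m above the base.
FS_sliding = μW / P_a = 0.55×286.2 / 45.51 = 3.459.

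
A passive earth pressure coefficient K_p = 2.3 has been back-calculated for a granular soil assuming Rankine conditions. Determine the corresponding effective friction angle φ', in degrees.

K_p = (1+sin φ)/(1−sin φ) ⇒ sin φ = (K_p − 1)/(K_p + 1) = 0.3939.
φ = arcsin(0.3939) = 23.20°.

23.2°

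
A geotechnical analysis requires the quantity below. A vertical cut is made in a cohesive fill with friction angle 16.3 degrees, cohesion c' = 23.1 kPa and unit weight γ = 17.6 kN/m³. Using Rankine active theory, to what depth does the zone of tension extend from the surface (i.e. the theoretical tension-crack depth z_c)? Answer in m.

3.50 m

K_a = tan²(45° − 16.3°/2) = 0.5617; √K_a = 0.7495.
The active pressure is zero where K_a γ z = 2c√K_a, so z_c = 2c/(γ√K_a) = 2×23.1/(17.6×0.7495) = 3.503 m.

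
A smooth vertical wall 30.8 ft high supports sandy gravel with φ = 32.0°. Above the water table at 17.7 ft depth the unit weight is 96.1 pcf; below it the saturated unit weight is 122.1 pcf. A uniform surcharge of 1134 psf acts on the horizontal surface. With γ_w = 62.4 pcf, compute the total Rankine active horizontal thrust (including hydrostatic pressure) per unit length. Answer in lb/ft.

K_a = tan²(45° − φ/2) = 0.3073.
γ' = 122.1 − 62.4 = 59.70 pcf. h₂ = H − d_w = 13.1 ft.
σ'_h: at surface K_a·q = 348.4; at WT K_a(q+γd_w) = 871.1; at base K_a(q+γd_w+γ'h₂) = 1111 psf.
P₁ = ½(348.4+871.1)×17.7 = 10790; P₂ = ½(871.1+1111)×13.1 = 12980; P_w = ½γ_w h₂² = 5354.
Total = 10790+12980+5354 = 29130 lb/ft.

29100 lb/ft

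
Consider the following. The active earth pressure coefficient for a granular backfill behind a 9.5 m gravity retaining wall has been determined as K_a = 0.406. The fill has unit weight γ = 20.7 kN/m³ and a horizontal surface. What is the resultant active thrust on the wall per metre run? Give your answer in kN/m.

379 kN/m

P = ½ K_a γ H² = 0.5 × 0.406 × 20.7 × 9.5² = 379.2 kN/m.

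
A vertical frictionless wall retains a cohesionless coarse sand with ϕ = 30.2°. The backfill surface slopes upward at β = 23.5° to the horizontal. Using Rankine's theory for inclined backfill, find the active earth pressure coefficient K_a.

K_a = cos β · (cos β − √(cos²β − cos²φ)) / (cos β + √(cos²β − cos²φ)).
cos β = 0.9171, cos φ = 0.8643, √(cos²β − cos²φ) = 0.3066.
K_a = 0.9171 × (0.9171 − 0.3066)/(0.9171 + 0.3066) = 0.4575.

0.457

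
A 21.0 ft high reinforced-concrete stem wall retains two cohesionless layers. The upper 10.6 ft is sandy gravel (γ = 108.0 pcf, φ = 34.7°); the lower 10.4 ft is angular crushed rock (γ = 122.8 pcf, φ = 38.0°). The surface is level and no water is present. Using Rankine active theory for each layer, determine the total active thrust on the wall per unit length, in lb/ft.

K_a1 = tan²(45°−34.7°/2) = 0.2745; K_a2 = tan²(45°−38.0°/2) = 0.2379.
Layer 1: σ at base = K_a1 γ₁ h₁ = 314.2 psf; P₁ = ½×314.2×10.6 = 1665.
Layer 2: σ_v at top = γ₁h₁ = 1145; σ_h top = K_a2×1145 = 272.3; σ_h base = K_a2×(1145+122.8×10.4) = 576.1.
P₂ = ½(272.3+576.1)×10.4 = 4412. Total P_a = 1665+4412 = 6077 lb/ft.

6080 lb/ft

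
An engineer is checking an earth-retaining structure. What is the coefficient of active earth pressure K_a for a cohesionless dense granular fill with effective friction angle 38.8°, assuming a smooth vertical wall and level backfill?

0.230

K_a = (1 − sin φ)/(1 + sin φ) = (1 − sin 38.8°)/(1 + sin 38.8°) = 0.2296.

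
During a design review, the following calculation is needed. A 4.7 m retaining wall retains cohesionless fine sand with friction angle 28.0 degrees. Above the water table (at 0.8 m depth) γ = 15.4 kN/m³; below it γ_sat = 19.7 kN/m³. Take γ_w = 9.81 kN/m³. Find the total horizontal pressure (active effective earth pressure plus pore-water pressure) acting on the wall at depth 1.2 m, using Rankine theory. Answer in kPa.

9.80 kPa

K_a = (1 − sin φ)/(1 + sin φ) = 0.3610.
γ' = 19.7 − 9.81 = 9.890 kN/m³.
Effective vertical stress at 1.2 m: σ'_v = 15.4×0.8 + 9.890×0.400 = 16.28 kPa.
σ'_h = K_a σ'_v = 0.3610 × 16.28 = 5.876 kPa; u = γ_w × 0.400 = 3.924 kPa.
Total σ_h = 5.876 + 3.924 = 9.800 kPa.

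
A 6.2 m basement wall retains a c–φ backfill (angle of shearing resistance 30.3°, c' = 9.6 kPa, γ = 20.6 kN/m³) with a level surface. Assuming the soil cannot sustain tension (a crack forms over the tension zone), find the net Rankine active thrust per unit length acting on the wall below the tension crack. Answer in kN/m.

71.0 kN/m

K_a = 0.3293; √K_a = 0.5739.
Tension-crack depth z_c = 2c/(γ√K_a) = 2×9.6/(20.6×0.5739) = 1.624 m.
σ_a at base = K_a γ H − 2c√K_a = 0.3293×20.6×6.2 − 2×9.6×0.5739 = 31.04 kPa.
P_a = ½ × 31.04 × (H − z_c) = 0.5×31.04×4.576 = 71.02 kN/m.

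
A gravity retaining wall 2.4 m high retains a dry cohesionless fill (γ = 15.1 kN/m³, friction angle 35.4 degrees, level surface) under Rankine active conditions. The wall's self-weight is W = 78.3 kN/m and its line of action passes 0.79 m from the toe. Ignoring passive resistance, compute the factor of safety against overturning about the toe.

K_a = tan²(45° − 35.4°/2) = 0.2664.
P_a = ½K_aγH² = 0.5×0.2664×15.1×2.4² = 11.59 kN/m, acting at H/3 = 0.8000 m above the base.
Overturning moment M_o = P_a × H/3 = 11.59 × 0.8000 = 9.268.
Resisting moment M_r = W × 0.79 = 78.3 × 0.79 = 61.86.
FS_overturning = M_r/M_o = 61.86/9.268 = 6.674.

6.67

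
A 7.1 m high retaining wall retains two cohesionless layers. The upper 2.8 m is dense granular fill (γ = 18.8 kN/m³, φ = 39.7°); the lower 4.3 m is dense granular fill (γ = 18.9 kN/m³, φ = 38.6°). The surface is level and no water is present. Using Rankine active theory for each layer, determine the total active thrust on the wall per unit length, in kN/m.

K_a1 = tan²(45°−39.7°/2) = 0.2204; K_a2 = tan²(45°−38.6°/2) = 0.2316.
Layer 1: σ at base = K_a1 γ₁ h₁ = 11.60 kPa; P₁ = ½×11.60×2.8 = 16.24.
Layer 2: σ_v at top = γ₁h₁ = 52.64; σ_h top = K_a2×52.64 = 12.19; σ_h base = K_a2×(52.64+18.9×4.3) = 31.02.
P₂ = ½(12.19+31.02)×4.3 = 92.90. Total P_a = 16.24+92.90 = 109.1 kN/m.

109 kN/m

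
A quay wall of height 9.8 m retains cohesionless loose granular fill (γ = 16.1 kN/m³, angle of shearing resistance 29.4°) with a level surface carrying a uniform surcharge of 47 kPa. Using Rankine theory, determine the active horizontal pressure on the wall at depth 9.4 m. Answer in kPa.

67.7 kPa

K_a = (1 − sin φ)/(1 + sin φ) = 0.3415.
σ_v = γz + q = 16.1 × 9.4 + 47 = 198.3 kPa.
σ_h = K_a σ_v = 0.3415 × 198.3 = 67.73 kPa.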